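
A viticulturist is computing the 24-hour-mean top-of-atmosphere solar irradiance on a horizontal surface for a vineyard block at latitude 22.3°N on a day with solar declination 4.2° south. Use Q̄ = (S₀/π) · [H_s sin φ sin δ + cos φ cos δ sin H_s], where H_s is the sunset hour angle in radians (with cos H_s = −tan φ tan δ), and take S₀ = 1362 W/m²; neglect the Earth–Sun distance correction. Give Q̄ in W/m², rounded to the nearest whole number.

381 W/m²

The sunset hour angle satisfies cos H_s = −tan φ tan δ = 0.0301, giving H_s = 88.28°. In radians, H_s = 1.5408.
H_s sin φ sin δ = 1.5408 × 0.3795 × -0.0732 = -0.0428.
cos φ cos δ sin H_s = 0.9252 × 0.9973 × 0.9996 = 0.9223.
Q̄ = (1362/π) × (-0.0428 + 0.9223) = 433.54 × 0.8795 = 381.30 W/m².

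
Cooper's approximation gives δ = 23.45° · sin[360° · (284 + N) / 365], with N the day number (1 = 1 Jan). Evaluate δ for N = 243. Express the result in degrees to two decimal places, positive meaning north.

360 × (284 + 243) / 365 = 519.781°; sin(519.781°) = 0.3456.
δ = 23.45 × 0.3456 = 8.104° ≈ +8.10°.

+8.10°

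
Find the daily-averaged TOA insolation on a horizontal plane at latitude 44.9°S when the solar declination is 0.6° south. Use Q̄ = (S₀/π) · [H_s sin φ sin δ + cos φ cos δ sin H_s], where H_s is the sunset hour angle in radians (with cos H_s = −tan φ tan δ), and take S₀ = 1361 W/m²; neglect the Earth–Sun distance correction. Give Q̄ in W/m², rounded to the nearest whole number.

312 W/m²

The sunset hour angle satisfies cos H_s = −tan φ tan δ = -0.0104, giving H_s = 90.60°. In radians, H_s = 1.5813.
H_s sin φ sin δ = 1.5813 × -0.7059 × -0.0105 = 0.0117.
cos φ cos δ sin H_s = 0.7083 × 0.9999 × 0.9999 = 0.7082.
Q̄ = (1361/π) × (0.0117 + 0.7082) = 433.22 × 0.7199 = 311.88 W/m².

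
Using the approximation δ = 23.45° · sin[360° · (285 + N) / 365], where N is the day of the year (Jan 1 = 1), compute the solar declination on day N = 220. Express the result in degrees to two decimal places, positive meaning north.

360 × (285 + 220) / 365 = 498.082°; sin(498.082°) = 0.6681.
δ = 23.45 × 0.6681 = 15.667° ≈ +15.67°.

+15.67°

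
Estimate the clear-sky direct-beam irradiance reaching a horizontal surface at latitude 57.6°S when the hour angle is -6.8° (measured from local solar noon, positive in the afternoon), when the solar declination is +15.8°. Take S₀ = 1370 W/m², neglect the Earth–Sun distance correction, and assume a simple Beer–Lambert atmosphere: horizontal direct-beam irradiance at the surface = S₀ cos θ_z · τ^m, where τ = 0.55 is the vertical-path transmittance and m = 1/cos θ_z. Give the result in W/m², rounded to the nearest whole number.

cos θ_z = sin φ sin δ + cos φ cos δ cos H = (-0.8443)(0.2723) + (0.5358)(0.9622)(0.9930) = 0.2820.
Air mass m = 1/cos θ_z = 1/0.2820 = 3.546; τ^m = 0.55^3.546 = 0.1200.
Surface direct beam = 1370 × 0.2820 × 0.1200 = 46.36 W/m².

46 W/m²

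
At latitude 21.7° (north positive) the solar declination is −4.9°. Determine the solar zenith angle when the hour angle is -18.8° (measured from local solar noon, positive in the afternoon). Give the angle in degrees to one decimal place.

cos θ_z = sin φ sin δ + cos φ cos δ cos H = (0.3697)(-0.0854) + (0.9291)(0.9963)(0.9466) = 0.8447.
θ_z = arccos(0.8447) = 32.36°.

32.4°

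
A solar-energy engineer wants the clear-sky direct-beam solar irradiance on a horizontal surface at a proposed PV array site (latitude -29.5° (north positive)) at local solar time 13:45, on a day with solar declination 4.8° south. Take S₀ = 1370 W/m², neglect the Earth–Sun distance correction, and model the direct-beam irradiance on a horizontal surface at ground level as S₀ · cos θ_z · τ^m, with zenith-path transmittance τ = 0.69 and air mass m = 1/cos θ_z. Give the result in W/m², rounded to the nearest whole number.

713 W/m²

Hour angle H = 15° × (13.75 − 12) = 26.25°.
cos θ_z = sin φ sin δ + cos φ cos δ cos H = (-0.4924)(-0.0837) + (0.8704)(0.9965)(0.8969) = 0.8191.
Air mass m = 1/cos θ_z = 1/0.8191 = 1.221; τ^m = 0.69^1.221 = 0.6357.
Surface direct beam = 1370 × 0.8191 × 0.6357 = 713.36 W/m².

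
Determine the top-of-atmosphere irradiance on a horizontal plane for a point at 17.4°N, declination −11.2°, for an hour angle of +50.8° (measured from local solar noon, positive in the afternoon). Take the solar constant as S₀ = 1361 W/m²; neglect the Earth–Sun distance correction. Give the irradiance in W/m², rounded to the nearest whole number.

726 W/m²

With φ = 17.4°, δ = -11.2°, H = 50.80°: sin φ sin δ = -0.0581, cos φ cos δ cos H = 0.5916, so cos θ_z = 0.5335.
Top-of-atmosphere irradiance = S₀ cos θ_z = 1361 × 0.5335 = 726.09 W/m².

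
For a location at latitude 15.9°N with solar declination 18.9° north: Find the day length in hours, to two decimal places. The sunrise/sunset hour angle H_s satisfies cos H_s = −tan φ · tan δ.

−tan φ tan δ = −(0.2849)(0.3424) = -0.0975; H_s = arccos(-0.0975) = 95.60°.
Day length = 2 H_s / 15° h⁻¹ = 191.20° / 15 = 12.747 h.

12.75 hours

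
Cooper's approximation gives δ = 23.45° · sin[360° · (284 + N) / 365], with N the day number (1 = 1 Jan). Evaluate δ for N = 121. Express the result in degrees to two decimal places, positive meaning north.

360 × (284 + 121) / 365 = 399.452°; sin(399.452°) = 0.6354.
δ = 23.45 × 0.6354 = 14.900° ≈ +14.90°.

+14.90°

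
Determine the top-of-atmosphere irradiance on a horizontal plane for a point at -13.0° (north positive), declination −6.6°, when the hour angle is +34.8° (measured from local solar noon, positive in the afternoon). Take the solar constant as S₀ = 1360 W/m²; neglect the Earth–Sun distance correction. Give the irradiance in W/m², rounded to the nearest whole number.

With φ = -13.0°, δ = -6.6°, H = 34.80°: sin φ sin δ = 0.0259, cos φ cos δ cos H = 0.7948, so cos θ_z = 0.8207.
Top-of-atmosphere irradiance = S₀ cos θ_z = 1360 × 0.8207 = 1116.15 W/m².

1116 W/m²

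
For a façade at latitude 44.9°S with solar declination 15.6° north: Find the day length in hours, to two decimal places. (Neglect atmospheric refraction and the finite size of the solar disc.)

9.85 hours

cos H_s = −tan(-44.9°) · tan(15.6°) = 0.2782, so H_s = arccos(0.2782) = 73.85°.
Day length = 2 H_s / 15° h⁻¹ = 147.70° / 15 = 9.847 h.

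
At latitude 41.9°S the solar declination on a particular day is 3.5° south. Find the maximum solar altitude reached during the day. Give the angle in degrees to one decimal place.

51.6°

At local solar noon the hour angle is zero, so the elevation is 90° − |φ − δ| = 90° − |-41.9° − (-3.5°)| = 90° − 38.4° = 51.6°.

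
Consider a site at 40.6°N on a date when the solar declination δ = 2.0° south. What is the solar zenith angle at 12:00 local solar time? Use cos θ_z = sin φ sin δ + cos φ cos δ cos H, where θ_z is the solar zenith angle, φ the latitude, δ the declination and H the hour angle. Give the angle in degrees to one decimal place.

42.6°

Hour angle H = 15° × (12 − 12) = 0.00°.
cos θ_z = sin(40.6°) sin(-2.0°) + cos(40.6°) cos(-2.0°) cos(0.00°) = -0.0227 + 0.7588 = 0.7361.
θ_z = arccos(0.7361) = 42.60°.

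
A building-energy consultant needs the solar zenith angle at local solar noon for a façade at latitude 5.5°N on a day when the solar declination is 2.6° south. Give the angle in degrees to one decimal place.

8.1°

At local solar noon the hour angle is zero, so the zenith angle is |φ − δ| = |5.5° − (-2.6°)| = 8.1°.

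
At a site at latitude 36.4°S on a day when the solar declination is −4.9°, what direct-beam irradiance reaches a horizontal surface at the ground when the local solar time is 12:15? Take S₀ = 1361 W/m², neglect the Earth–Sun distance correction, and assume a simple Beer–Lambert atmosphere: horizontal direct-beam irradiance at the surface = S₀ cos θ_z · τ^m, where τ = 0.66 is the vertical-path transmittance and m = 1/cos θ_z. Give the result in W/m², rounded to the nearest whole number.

711 W/m²

Hour angle H = 15° × (12.25 − 12) = 3.75°.
cos θ_z = sin φ sin δ + cos φ cos δ cos H = (-0.5934)(-0.0854) + (0.8049)(0.9963)(0.9979) = 0.8509.
Air mass m = 1/cos θ_z = 1/0.8509 = 1.175; τ^m = 0.66^1.175 = 0.6137.
Surface direct beam = 1361 × 0.8509 × 0.6137 = 710.71 W/m².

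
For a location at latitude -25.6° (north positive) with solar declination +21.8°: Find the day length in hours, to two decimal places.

cos H_s = −tan(-25.6°) · tan(21.8°) = 0.1916, so H_s = arccos(0.1916) = 78.95°.
Day length = 2 H_s / 15° h⁻¹ = 157.90° / 15 = 10.527 h.

10.53 hours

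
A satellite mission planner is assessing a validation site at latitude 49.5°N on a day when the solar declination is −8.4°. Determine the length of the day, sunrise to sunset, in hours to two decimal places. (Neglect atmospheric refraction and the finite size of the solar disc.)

−tan φ tan δ = −(1.1708)(-0.1477) = 0.1729; H_s = arccos(0.1729) = 80.04°.
Day length = 2 H_s / 15° h⁻¹ = 160.08° / 15 = 10.672 h.

10.67 hours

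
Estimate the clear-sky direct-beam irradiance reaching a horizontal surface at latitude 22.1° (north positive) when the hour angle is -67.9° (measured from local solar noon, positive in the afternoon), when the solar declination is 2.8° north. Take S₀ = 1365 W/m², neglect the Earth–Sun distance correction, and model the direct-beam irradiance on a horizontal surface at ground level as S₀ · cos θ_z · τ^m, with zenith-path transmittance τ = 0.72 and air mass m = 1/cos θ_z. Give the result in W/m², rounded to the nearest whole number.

cos θ_z = sin(22.1°) sin(2.8°) + cos(22.1°) cos(2.8°) cos(-67.90°) = 0.0184 + 0.3482 = 0.3666.
Air mass m = 1/cos θ_z = 1/0.3666 = 2.728; τ^m = 0.72^2.728 = 0.4081.
Surface direct beam = 1365 × 0.3666 × 0.4081 = 204.22 W/m².

204 W/m²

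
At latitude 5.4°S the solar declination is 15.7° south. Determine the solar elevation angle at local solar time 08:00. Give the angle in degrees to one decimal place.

30.3°

Hour angle H = 15° × (8 − 12) = -60.00°.
cos θ_z = sin(-5.4°) sin(-15.7°) + cos(-5.4°) cos(-15.7°) cos(-60.00°) = 0.0255 + 0.4792 = 0.5047.
θ_z = arccos(0.5047) = 59.69°, so the elevation is 90° − 59.69° = 30.31°.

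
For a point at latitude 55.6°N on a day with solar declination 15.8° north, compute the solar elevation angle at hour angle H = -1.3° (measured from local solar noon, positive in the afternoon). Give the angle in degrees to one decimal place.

With φ = 55.6°, δ = 15.8°, H = -1.30°: sin φ sin δ = 0.2247, cos φ cos δ cos H = 0.5435, so cos θ_z = 0.7682.
θ_z = arccos(0.7682) = 39.81°, so the elevation is 90° − 39.81° = 50.19°.

50.2°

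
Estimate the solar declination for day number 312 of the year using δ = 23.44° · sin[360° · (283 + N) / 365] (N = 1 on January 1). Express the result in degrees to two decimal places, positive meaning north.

-17.10°

360 × (283 + 312) / 365 = 586.849°; sin(586.849°) = -0.7296.
δ = 23.44 × -0.7296 = -17.102° ≈ -17.10°.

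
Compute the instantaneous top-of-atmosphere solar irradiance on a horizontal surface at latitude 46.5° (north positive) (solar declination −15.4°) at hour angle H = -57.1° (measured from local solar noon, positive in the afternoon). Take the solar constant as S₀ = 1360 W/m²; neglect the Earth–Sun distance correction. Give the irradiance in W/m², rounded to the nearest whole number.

cos θ_z = sin φ sin δ + cos φ cos δ cos H = (0.7254)(-0.2656) + (0.6884)(0.9641)(0.5432) = 0.1678.
Top-of-atmosphere irradiance = S₀ cos θ_z = 1360 × 0.1678 = 228.21 W/m².

228 W/m²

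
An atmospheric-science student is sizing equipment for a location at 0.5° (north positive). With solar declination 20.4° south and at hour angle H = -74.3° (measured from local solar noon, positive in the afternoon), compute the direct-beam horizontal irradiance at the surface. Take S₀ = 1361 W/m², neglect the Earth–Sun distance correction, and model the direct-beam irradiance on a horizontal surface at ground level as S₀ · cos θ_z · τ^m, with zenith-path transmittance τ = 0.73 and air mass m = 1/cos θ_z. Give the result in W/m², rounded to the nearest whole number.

cos θ_z = sin φ sin δ + cos φ cos δ cos H = (0.0087)(-0.3486) + (1.0000)(0.9373)(0.2706) = 0.2506.
Air mass m = 1/cos θ_z = 1/0.2506 = 3.990; τ^m = 0.73^3.990 = 0.2849.
Surface direct beam = 1361 × 0.2506 × 0.2849 = 97.17 W/m².

97 W/m²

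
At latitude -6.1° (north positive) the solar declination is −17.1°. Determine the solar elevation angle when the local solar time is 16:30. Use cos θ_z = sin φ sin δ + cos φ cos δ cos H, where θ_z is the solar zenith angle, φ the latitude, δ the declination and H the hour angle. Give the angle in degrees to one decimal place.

Hour angle H = 15° × (16.5 − 12) = 67.50°.
With φ = -6.1°, δ = -17.1°, H = 67.50°: sin φ sin δ = 0.0312, cos φ cos δ cos H = 0.3637, so cos θ_z = 0.3949.
θ_z = arccos(0.3949) = 66.74°, so the elevation is 90° − 66.74° = 23.26°.

23.3°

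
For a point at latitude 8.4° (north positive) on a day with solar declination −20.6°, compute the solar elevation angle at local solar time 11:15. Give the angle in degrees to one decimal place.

Hour angle H = 15° × (11.25 − 12) = -11.25°.
cos θ_z = sin φ sin δ + cos φ cos δ cos H = (0.1461)(-0.3518) + (0.9893)(0.9361)(0.9808) = 0.8569.
θ_z = arccos(0.8569) = 31.03°, so the elevation is 90° − 31.03° = 58.97°.

59.0°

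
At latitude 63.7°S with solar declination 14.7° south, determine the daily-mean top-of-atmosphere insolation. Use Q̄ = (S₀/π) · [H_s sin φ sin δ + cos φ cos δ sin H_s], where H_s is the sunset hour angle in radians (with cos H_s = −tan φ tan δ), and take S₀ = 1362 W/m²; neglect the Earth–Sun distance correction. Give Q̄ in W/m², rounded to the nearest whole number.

−tan φ tan δ = −(-2.0233)(-0.2623) = -0.5307; H_s = arccos(-0.5307) = 122.05°. In radians, H_s = 2.1302.
H_s sin φ sin δ = 2.1302 × -0.8965 × -0.2538 = 0.4847.
cos φ cos δ sin H_s = 0.4431 × 0.9673 × 0.8476 = 0.3633.
Q̄ = (1362/π) × (0.4847 + 0.3633) = 433.54 × 0.8480 = 367.64 W/m².

368 W/m²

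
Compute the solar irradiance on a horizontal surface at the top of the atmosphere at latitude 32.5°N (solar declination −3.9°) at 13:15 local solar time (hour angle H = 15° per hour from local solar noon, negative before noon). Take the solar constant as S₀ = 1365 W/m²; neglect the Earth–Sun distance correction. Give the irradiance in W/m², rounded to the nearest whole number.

Hour angle H = 15° × (13.25 − 12) = 18.75°.
With φ = 32.5°, δ = -3.9°, H = 18.75°: sin φ sin δ = -0.0365, cos φ cos δ cos H = 0.7968, so cos θ_z = 0.7603.
Top-of-atmosphere irradiance = S₀ cos θ_z = 1365 × 0.7603 = 1037.81 W/m².

1038 W/m²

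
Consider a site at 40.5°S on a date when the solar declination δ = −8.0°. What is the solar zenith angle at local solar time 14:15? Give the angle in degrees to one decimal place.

Hour angle H = 15° × (14.25 − 12) = 33.75°.
cos θ_z = sin(-40.5°) sin(-8.0°) + cos(-40.5°) cos(-8.0°) cos(33.75°) = 0.0904 + 0.6261 = 0.7165.
θ_z = arccos(0.7165) = 44.23°.

44.2°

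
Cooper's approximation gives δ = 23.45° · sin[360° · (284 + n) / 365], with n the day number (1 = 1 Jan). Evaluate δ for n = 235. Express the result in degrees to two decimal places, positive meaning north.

360 × (284 + 235) / 365 = 511.890°; sin(511.890°) = 0.4712.
δ = 23.45 × 0.4712 = 11.050° ≈ +11.05°.

+11.05°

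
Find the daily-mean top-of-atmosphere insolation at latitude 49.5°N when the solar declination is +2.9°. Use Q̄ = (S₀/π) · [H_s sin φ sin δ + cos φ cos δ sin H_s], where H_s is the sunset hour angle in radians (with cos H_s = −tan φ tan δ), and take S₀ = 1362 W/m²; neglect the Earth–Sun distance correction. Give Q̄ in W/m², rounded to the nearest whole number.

The sunset hour angle satisfies cos H_s = −tan φ tan δ = -0.0593, giving H_s = 93.40°. In radians, H_s = 1.6301.
H_s sin φ sin δ = 1.6301 × 0.7604 × 0.0506 = 0.0627.
cos φ cos δ sin H_s = 0.6494 × 0.9987 × 0.9982 = 0.6474.
Q̄ = (1362/π) × (0.0627 + 0.6474) = 433.54 × 0.7101 = 307.86 W/m².

308 W/m²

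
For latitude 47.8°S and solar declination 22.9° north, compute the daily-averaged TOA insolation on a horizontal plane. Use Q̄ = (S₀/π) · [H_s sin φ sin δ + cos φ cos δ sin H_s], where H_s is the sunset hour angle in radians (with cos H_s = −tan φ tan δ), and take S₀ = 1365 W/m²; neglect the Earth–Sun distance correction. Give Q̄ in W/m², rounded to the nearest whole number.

102 W/m²

cos H_s = −tan(-47.8°) · tan(22.9°) = 0.4659, so H_s = arccos(0.4659) = 62.23°. In radians, H_s = 1.0861.
H_s sin φ sin δ = 1.0861 × -0.7408 × 0.3891 = -0.3131.
cos φ cos δ sin H_s = 0.6717 × 0.9212 × 0.8848 = 0.5475.
Q̄ = (1365/π) × (-0.3131 + 0.5475) = 434.49 × 0.2344 = 101.84 W/m².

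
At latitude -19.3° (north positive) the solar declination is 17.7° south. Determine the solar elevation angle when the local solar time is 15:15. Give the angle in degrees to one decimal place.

Hour angle H = 15° × (15.25 − 12) = 48.75°.
cos θ_z = sin(-19.3°) sin(-17.7°) + cos(-19.3°) cos(-17.7°) cos(48.75°) = 0.1005 + 0.5928 = 0.6933.
θ_z = arccos(0.6933) = 46.11°, so the elevation is 90° − 46.11° = 43.89°.

43.9°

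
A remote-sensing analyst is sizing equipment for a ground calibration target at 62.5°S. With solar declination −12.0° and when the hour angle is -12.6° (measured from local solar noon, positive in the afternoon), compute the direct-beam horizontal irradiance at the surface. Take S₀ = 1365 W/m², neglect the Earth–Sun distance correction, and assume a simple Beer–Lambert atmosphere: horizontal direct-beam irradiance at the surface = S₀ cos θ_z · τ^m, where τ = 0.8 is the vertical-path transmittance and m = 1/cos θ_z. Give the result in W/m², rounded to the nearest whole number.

cos θ_z = sin(-62.5°) sin(-12.0°) + cos(-62.5°) cos(-12.0°) cos(-12.60°) = 0.1844 + 0.4408 = 0.6252.
Air mass m = 1/cos θ_z = 1/0.6252 = 1.599; τ^m = 0.8^1.599 = 0.6999.
Surface direct beam = 1365 × 0.6252 × 0.6999 = 597.29 W/m².

597 W/m²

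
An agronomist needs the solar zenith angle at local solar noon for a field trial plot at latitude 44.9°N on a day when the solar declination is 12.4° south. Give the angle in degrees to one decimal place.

At local solar noon the hour angle is zero, so the zenith angle is |φ − δ| = |44.9° − (-12.4°)| = 57.3°.

57.3°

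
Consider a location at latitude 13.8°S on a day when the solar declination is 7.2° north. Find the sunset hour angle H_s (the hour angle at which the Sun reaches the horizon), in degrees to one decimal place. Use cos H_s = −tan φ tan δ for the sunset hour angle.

88.2°

cos H_s = −tan(-13.8°) · tan(7.2°) = 0.0310, so H_s = arccos(0.0310) = 88.22°.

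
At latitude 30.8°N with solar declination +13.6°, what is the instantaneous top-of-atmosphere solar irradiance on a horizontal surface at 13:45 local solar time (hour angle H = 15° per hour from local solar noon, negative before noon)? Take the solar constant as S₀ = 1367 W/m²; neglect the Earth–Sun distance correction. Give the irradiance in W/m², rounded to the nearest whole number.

1188 W/m²

Hour angle H = 15° × (13.75 − 12) = 26.25°.
With φ = 30.8°, δ = 13.6°, H = 26.25°: sin φ sin δ = 0.1204, cos φ cos δ cos H = 0.7488, so cos θ_z = 0.8692.
Top-of-atmosphere irradiance = S₀ cos θ_z = 1367 × 0.8692 = 1188.20 W/m².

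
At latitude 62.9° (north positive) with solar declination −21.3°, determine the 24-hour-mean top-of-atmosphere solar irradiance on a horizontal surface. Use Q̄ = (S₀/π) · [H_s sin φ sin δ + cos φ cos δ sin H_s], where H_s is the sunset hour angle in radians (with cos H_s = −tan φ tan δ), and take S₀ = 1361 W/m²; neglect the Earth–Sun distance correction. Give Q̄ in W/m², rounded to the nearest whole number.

−tan φ tan δ = −(1.9542)(-0.3899) = 0.7619; H_s = arccos(0.7619) = 40.37°. In radians, H_s = 0.7046.
H_s sin φ sin δ = 0.7046 × 0.8902 × -0.3633 = -0.2279.
cos φ cos δ sin H_s = 0.4555 × 0.9317 × 0.6477 = 0.2749.
Q̄ = (1361/π) × (-0.2279 + 0.2749) = 433.22 × 0.0470 = 20.36 W/m².

20 W/m²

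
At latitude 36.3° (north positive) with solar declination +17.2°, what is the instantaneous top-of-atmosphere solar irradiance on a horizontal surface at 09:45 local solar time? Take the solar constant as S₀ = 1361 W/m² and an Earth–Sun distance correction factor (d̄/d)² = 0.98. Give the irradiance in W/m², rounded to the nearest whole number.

Hour angle H = 15° × (9.75 − 12) = -33.75°.
With φ = 36.3°, δ = 17.2°, H = -33.75°: sin φ sin δ = 0.1751, cos φ cos δ cos H = 0.6401, so cos θ_z = 0.8152.
Top-of-atmosphere irradiance = S₀ (d̄/d)² cos θ_z = 1361 × 0.98 × 0.8152 = 1087.30 W/m².

1087 W/m²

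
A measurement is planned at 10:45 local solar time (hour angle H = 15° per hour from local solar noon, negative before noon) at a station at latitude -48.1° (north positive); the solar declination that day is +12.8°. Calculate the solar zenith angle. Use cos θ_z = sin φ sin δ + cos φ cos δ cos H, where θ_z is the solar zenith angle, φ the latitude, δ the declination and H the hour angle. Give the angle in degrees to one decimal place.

63.1°

Hour angle H = 15° × (10.75 − 12) = -18.75°.
With φ = -48.1°, δ = 12.8°, H = -18.75°: sin φ sin δ = -0.1649, cos φ cos δ cos H = 0.6167, so cos θ_z = 0.4518.
θ_z = arccos(0.4518) = 63.14°.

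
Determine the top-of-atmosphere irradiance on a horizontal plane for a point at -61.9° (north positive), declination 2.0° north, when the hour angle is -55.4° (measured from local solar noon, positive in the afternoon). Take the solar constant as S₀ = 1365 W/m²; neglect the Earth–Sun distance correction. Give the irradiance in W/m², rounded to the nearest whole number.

cos θ_z = sin φ sin δ + cos φ cos δ cos H = (-0.8821)(0.0349) + (0.4710)(0.9994)(0.5678) = 0.2365.
Top-of-atmosphere irradiance = S₀ cos θ_z = 1365 × 0.2365 = 322.82 W/m².

323 W/m²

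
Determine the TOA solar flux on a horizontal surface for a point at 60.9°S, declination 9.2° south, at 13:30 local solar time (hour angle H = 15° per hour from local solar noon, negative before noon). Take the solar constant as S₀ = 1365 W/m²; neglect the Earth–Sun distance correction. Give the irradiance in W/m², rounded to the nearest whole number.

796 W/m²

Hour angle H = 15° × (13.5 − 12) = 22.50°.
cos θ_z = sin(-60.9°) sin(-9.2°) + cos(-60.9°) cos(-9.2°) cos(22.50°) = 0.1397 + 0.4435 = 0.5832.
Top-of-atmosphere irradiance = S₀ cos θ_z = 1365 × 0.5832 = 796.07 W/m².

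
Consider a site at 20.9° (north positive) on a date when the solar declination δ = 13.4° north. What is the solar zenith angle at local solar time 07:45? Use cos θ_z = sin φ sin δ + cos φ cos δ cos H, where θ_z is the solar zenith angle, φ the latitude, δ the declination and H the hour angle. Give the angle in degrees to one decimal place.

Hour angle H = 15° × (7.75 − 12) = -63.75°.
cos θ_z = sin φ sin δ + cos φ cos δ cos H = (0.3567)(0.2317) + (0.9342)(0.9728)(0.4423) = 0.4846.
θ_z = arccos(0.4846) = 61.01°.

61.0°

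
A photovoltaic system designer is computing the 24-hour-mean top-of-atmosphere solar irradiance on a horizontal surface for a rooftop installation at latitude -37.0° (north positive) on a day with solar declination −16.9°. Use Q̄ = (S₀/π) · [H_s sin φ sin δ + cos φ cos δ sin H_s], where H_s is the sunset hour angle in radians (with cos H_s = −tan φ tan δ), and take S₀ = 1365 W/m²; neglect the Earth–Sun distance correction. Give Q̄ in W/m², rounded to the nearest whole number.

−tan φ tan δ = −(-0.7536)(-0.3038) = -0.2289; H_s = arccos(-0.2289) = 103.23°. In radians, H_s = 1.8017.
H_s sin φ sin δ = 1.8017 × -0.6018 × -0.2907 = 0.3152.
cos φ cos δ sin H_s = 0.7986 × 0.9568 × 0.9735 = 0.7439.
Q̄ = (1365/π) × (0.3152 + 0.7439) = 434.49 × 1.0591 = 460.17 W/m².

460 W/m²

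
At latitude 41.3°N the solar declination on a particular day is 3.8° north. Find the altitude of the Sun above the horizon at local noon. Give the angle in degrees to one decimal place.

52.5°

At local solar noon the hour angle is zero, so the elevation is 90° − |φ − δ| = 90° − |41.3° − (3.8°)| = 90° − 37.5° = 52.5°.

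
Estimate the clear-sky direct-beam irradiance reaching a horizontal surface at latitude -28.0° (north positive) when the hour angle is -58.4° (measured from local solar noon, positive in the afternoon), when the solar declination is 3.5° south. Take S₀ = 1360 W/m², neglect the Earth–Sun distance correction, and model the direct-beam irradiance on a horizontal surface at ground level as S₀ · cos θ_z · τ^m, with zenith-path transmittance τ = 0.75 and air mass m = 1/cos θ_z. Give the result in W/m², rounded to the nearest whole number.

cos θ_z = sin φ sin δ + cos φ cos δ cos H = (-0.4695)(-0.0610) + (0.8829)(0.9981)(0.5240) = 0.4904.
Air mass m = 1/cos θ_z = 1/0.4904 = 2.039; τ^m = 0.75^2.039 = 0.5562.
Surface direct beam = 1360 × 0.4904 × 0.5562 = 370.95 W/m².

371 W/m²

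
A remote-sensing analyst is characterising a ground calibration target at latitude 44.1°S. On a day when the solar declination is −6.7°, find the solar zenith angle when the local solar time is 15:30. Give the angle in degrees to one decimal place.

59.0°

Hour angle H = 15° × (15.5 − 12) = 52.50°.
cos θ_z = sin(-44.1°) sin(-6.7°) + cos(-44.1°) cos(-6.7°) cos(52.50°) = 0.0812 + 0.4342 = 0.5154.
θ_z = arccos(0.5154) = 58.98°.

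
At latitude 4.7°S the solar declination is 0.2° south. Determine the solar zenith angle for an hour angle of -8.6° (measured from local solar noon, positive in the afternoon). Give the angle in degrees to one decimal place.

9.7°

cos θ_z = sin φ sin δ + cos φ cos δ cos H = (-0.0819)(-0.0035) + (0.9966)(1.0000)(0.9888) = 0.9857.
θ_z = arccos(0.9857) = 9.70°.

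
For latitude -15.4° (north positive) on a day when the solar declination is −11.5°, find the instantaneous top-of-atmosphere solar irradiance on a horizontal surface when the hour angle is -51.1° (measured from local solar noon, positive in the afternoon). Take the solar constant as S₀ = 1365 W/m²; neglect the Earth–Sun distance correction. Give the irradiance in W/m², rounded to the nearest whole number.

882 W/m²

cos θ_z = sin φ sin δ + cos φ cos δ cos H = (-0.2656)(-0.1994) + (0.9641)(0.9799)(0.6280) = 0.6462.
Top-of-atmosphere irradiance = S₀ cos θ_z = 1365 × 0.6462 = 882.06 W/m².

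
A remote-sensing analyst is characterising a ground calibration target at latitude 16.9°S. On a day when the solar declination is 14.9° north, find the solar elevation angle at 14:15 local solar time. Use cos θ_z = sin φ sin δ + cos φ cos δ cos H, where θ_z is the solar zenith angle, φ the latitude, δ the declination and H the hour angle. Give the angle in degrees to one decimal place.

Hour angle H = 15° × (14.25 − 12) = 33.75°.
With φ = -16.9°, δ = 14.9°, H = 33.75°: sin φ sin δ = -0.0747, cos φ cos δ cos H = 0.7688, so cos θ_z = 0.6941.
θ_z = arccos(0.6941) = 46.04°, so the elevation is 90° − 46.04° = 43.96°.

44.0°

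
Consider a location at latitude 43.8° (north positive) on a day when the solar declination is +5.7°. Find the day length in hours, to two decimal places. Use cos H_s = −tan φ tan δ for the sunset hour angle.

cos H_s = −tan(43.8°) · tan(5.7°) = -0.0957, so H_s = arccos(-0.0957) = 95.49°.
Day length = 2 H_s / 15° h⁻¹ = 190.98° / 15 = 12.732 h.

12.73 hours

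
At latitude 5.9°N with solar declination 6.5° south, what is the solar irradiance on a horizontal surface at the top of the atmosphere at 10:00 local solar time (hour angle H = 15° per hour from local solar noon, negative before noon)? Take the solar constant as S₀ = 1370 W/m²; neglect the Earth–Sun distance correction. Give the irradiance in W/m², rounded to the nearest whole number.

1157 W/m²

Hour angle H = 15° × (10 − 12) = -30.00°.
cos θ_z = sin(5.9°) sin(-6.5°) + cos(5.9°) cos(-6.5°) cos(-30.00°) = -0.0116 + 0.8559 = 0.8443.
Top-of-atmosphere irradiance = S₀ cos θ_z = 1370 × 0.8443 = 1156.69 W/m².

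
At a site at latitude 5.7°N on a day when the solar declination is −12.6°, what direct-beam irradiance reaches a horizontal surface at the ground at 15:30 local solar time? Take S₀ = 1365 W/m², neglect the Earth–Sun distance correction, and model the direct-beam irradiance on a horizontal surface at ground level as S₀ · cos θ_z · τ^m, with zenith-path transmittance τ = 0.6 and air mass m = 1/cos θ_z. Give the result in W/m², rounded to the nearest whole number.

317 W/m²

Hour angle H = 15° × (15.5 − 12) = 52.50°.
With φ = 5.7°, δ = -12.6°, H = 52.50°: sin φ sin δ = -0.0217, cos φ cos δ cos H = 0.5912, so cos θ_z = 0.5695.
Air mass m = 1/cos θ_z = 1/0.5695 = 1.756; τ^m = 0.6^1.756 = 0.4078.
Surface direct beam = 1365 × 0.5695 × 0.4078 = 317.01 W/m².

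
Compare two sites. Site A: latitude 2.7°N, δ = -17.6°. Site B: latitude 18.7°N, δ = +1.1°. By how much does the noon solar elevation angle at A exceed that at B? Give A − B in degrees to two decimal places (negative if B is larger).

A: 90° − |2.7 − (-17.6)| = 69.70°.
B: 90° − |18.7 − (1.1)| = 72.40°.
A − B = 69.70 − 72.40 = -2.70°.

-2.70°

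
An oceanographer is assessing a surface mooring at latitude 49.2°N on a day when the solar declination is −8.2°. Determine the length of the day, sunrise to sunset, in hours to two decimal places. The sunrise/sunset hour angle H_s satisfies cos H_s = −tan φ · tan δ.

The sunset hour angle satisfies cos H_s = −tan φ tan δ = 0.1669, giving H_s = 80.39°.
Day length = 2 H_s / 15° h⁻¹ = 160.78° / 15 = 10.719 h.

10.72 hours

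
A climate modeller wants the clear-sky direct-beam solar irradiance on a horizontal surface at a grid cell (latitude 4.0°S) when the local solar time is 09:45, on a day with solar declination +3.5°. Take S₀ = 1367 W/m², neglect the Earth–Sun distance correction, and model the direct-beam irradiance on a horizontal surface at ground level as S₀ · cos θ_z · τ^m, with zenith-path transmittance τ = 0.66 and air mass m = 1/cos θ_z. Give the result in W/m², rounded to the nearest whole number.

Hour angle H = 15° × (9.75 − 12) = -33.75°.
cos θ_z = sin(-4.0°) sin(3.5°) + cos(-4.0°) cos(3.5°) cos(-33.75°) = -0.0043 + 0.8279 = 0.8236.
Air mass m = 1/cos θ_z = 1/0.8236 = 1.214; τ^m = 0.66^1.214 = 0.6038.
Surface direct beam = 1367 × 0.8236 × 0.6038 = 679.79 W/m².

680 W/m²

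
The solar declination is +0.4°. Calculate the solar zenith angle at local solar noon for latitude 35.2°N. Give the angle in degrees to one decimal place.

34.8°

At local solar noon the hour angle is zero, so the zenith angle is |φ − δ| = |35.2° − (0.4°)| = 34.8°.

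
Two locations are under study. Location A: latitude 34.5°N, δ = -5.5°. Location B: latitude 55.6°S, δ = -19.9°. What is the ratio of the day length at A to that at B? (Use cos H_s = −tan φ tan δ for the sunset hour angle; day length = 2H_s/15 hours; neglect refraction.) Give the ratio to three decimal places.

0.707

A: H_s = arccos(−tan 34.5° · tan -5.5°) = 86.21°, so 2H_s/15 = 11.4947 h.
B: H_s = arccos(−tan -55.6° · tan -19.9°) = 121.92°, so 2H_s/15 = 16.2560 h.
Ratio A/B = 11.4947 / 16.2560 = 0.7071.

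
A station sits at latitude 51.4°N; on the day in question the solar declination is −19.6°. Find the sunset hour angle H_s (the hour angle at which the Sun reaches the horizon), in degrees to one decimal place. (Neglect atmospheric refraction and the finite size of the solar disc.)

The sunset hour angle satisfies cos H_s = −tan φ tan δ = 0.4461, giving H_s = 63.51°.

63.5°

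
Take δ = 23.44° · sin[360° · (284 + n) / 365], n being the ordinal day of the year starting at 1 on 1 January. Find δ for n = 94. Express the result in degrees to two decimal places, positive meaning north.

360 × (284 + 94) / 365 = 372.822°; sin(372.822°) = 0.2219.
δ = 23.44 × 0.2219 = 5.201° ≈ +5.20°.

+5.20°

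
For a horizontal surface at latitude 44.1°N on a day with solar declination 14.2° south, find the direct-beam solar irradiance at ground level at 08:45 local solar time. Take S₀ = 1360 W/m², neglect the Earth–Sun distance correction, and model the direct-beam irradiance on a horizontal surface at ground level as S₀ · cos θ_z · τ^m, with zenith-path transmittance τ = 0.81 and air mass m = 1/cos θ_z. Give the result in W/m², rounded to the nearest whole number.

189 W/m²

Hour angle H = 15° × (8.75 − 12) = -48.75°.
cos θ_z = sin φ sin δ + cos φ cos δ cos H = (0.6959)(-0.2453) + (0.7181)(0.9694)(0.6593) = 0.2883.
Air mass m = 1/cos θ_z = 1/0.2883 = 3.469; τ^m = 0.81^3.469 = 0.4814.
Surface direct beam = 1360 × 0.2883 × 0.4814 = 188.75 W/m².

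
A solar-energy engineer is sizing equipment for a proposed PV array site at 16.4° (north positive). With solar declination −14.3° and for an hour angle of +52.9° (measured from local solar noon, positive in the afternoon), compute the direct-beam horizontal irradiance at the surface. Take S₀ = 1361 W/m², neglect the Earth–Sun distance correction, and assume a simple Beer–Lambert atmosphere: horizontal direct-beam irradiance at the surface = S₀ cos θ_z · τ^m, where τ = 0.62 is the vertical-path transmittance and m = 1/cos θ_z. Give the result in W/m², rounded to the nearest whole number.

252 W/m²

cos θ_z = sin(16.4°) sin(-14.3°) + cos(16.4°) cos(-14.3°) cos(52.90°) = -0.0697 + 0.5607 = 0.4910.
Air mass m = 1/cos θ_z = 1/0.4910 = 2.037; τ^m = 0.62^2.037 = 0.3777.
Surface direct beam = 1361 × 0.4910 × 0.3777 = 252.40 W/m².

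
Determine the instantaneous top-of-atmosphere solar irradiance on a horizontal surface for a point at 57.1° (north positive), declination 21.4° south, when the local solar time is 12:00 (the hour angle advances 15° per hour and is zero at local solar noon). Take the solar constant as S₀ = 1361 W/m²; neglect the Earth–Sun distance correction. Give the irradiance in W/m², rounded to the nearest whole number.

Hour angle H = 15° × (12 − 12) = 0.00°.
cos θ_z = sin φ sin δ + cos φ cos δ cos H = (0.8396)(-0.3649) + (0.5432)(0.9311)(1.0000) = 0.1994.
Top-of-atmosphere irradiance = S₀ cos θ_z = 1361 × 0.1994 = 271.38 W/m².

271 W/m²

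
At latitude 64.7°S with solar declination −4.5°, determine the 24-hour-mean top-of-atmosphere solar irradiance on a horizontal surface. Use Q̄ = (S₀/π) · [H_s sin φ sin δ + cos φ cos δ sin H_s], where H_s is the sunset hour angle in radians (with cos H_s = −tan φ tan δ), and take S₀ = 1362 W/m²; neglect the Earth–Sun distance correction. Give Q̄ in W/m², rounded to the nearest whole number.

236 W/m²

cos H_s = −tan(-64.7°) · tan(-4.5°) = -0.1665, so H_s = arccos(-0.1665) = 99.58°. In radians, H_s = 1.7380.
H_s sin φ sin δ = 1.7380 × -0.9041 × -0.0785 = 0.1233.
cos φ cos δ sin H_s = 0.4274 × 0.9969 × 0.9861 = 0.4202.
Q̄ = (1362/π) × (0.1233 + 0.4202) = 433.54 × 0.5435 = 235.63 W/m².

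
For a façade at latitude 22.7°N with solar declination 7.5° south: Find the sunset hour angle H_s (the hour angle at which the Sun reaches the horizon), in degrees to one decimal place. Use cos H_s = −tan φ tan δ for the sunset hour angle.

cos H_s = −tan(22.7°) · tan(-7.5°) = 0.0551, so H_s = arccos(0.0551) = 86.84°.

86.8°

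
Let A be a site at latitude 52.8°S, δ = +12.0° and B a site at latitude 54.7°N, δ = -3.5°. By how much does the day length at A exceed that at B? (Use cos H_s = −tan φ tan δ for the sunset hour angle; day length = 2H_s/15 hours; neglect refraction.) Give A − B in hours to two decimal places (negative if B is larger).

-1.51 h

A: H_s = arccos(−tan -52.8° · tan 12.0°) = 73.74°, so 2H_s/15 = 9.8320 h.
B: H_s = arccos(−tan 54.7° · tan -3.5°) = 85.04°, so 2H_s/15 = 11.3387 h.
A − B = 9.8320 − 11.3387 = -1.5067 h.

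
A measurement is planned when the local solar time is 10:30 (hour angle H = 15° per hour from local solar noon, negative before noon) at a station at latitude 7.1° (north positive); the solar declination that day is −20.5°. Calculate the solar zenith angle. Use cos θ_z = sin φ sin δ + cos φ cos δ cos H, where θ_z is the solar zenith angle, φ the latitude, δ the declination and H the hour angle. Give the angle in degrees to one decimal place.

Hour angle H = 15° × (10.5 − 12) = -22.50°.
cos θ_z = sin φ sin δ + cos φ cos δ cos H = (0.1236)(-0.3502) + (0.9923)(0.9367)(0.9239) = 0.8155.
θ_z = arccos(0.8155) = 35.36°.

35.4°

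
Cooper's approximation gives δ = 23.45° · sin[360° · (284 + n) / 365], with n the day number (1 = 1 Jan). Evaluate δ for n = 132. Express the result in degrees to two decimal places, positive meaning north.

360 × (284 + 132) / 365 = 410.301°; sin(410.301°) = 0.7694.
δ = 23.45 × 0.7694 = 18.042° ≈ +18.04°.

+18.04°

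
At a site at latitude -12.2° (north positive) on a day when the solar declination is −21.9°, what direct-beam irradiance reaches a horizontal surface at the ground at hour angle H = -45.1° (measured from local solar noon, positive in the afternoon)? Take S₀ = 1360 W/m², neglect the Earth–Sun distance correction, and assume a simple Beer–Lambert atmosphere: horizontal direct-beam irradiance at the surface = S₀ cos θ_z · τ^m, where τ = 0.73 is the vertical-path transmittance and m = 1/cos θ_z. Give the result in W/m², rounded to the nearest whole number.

cos θ_z = sin φ sin δ + cos φ cos δ cos H = (-0.2113)(-0.3730) + (0.9774)(0.9278)(0.7059) = 0.7189.
Air mass m = 1/cos θ_z = 1/0.7189 = 1.391; τ^m = 0.73^1.391 = 0.6455.
Surface direct beam = 1360 × 0.7189 × 0.6455 = 631.11 W/m².

631 W/m²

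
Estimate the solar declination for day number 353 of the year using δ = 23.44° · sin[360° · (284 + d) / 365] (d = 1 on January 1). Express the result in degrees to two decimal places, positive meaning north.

-23.43°

360 × (284 + 353) / 365 = 628.274°; sin(628.274°) = -0.9995.
δ = 23.44 × -0.9995 = -23.428° ≈ -23.43°.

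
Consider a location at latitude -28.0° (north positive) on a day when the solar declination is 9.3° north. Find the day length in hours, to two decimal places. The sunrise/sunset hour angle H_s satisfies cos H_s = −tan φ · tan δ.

11.33 hours

−tan φ tan δ = −(-0.5317)(0.1638) = 0.0871; H_s = arccos(0.0871) = 85.00°.
Day length = 2 H_s / 15° h⁻¹ = 170.00° / 15 = 11.333 h.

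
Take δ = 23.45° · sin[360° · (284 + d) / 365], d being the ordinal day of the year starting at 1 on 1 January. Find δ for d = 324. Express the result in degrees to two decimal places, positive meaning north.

360 × (284 + 324) / 365 = 599.671°; sin(599.671°) = -0.8631.
δ = 23.45 × -0.8631 = -20.240° ≈ -20.24°.

-20.24°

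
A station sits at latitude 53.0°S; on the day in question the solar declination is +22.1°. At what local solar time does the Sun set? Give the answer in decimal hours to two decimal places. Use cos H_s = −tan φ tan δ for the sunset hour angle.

15.83 h

cos H_s = −tan(-53.0°) · tan(22.1°) = 0.5389, so H_s = arccos(0.5389) = 57.39°.
Sunset is at 12 + H_s/15 = 12 + 3.826 = 15.826 h local solar time.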